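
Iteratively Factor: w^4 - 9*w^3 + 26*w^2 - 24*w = (w - 4)*(w^3 - 5*w^2 + 6*w) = (w - 4)*(w - 3)*(w^2 - 2*w) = (w - 4)*(w - 3)*(w - 2)*(w)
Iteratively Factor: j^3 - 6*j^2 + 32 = (j - 4)*(j^2 - 2*j - 8) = (j - 4)^2*(j + 2)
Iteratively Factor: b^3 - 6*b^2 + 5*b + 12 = (b + 1)*(b^2 - 7*b + 12) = (b - 4)*(b + 1)*(b - 3)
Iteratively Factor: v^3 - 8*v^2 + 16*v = (v - 4)*(v^2 - 4*v) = v*(v - 4)*(v - 4)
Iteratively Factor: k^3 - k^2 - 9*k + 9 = (k - 1)*(k^2 - 9) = (k - 3)*(k - 1)*(k + 3)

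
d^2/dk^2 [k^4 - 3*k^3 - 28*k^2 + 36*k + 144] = 12*k^2 - 18*k - 56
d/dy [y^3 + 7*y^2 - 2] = y*(3*y + 14)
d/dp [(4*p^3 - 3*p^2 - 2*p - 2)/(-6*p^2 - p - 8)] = (-24*p^4 - 8*p^3 - 105*p^2 + 24*p + 14)/(36*p^4 + 12*p^3 + 97*p^2 + 16*p + 64)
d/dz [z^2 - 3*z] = 2*z - 3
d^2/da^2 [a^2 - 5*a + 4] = 2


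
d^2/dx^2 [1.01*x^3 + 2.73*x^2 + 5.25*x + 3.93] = 6.06*x + 5.46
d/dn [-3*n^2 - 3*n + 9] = -6*n - 3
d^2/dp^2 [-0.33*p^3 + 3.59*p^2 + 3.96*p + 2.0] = 7.18 - 1.98*p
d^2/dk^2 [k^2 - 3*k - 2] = 2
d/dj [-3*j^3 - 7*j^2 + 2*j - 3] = -9*j^2 - 14*j + 2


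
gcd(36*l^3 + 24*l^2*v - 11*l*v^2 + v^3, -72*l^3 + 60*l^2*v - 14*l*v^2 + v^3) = 36*l^2 - 12*l*v + v^2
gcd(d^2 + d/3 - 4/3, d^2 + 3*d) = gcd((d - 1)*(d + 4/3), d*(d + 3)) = 1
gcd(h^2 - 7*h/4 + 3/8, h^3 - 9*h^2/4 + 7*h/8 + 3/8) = h - 3/2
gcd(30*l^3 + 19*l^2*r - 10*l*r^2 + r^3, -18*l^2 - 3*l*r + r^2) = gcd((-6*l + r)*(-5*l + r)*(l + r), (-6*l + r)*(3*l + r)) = -6*l + r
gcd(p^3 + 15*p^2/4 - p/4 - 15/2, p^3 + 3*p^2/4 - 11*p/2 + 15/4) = p^2 + 7*p/4 - 15/4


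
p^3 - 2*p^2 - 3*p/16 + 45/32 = (p - 3/2)*(p - 5/4)*(p + 3/4)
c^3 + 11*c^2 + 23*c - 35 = (c - 1)*(c + 5)*(c + 7)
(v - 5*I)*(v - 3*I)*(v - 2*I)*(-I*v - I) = -I*v^4 - 10*v^3 - I*v^3 - 10*v^2 + 31*I*v^2 + 30*v + 31*I*v + 30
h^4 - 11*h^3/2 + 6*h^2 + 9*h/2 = h*(h - 3)^2*(h + 1/2)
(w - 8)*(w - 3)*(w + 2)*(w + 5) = w^4 - 4*w^3 - 43*w^2 + 58*w + 240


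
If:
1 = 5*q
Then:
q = 1/5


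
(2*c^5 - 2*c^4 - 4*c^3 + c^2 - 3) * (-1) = -2*c^5 + 2*c^4 + 4*c^3 - c^2 + 3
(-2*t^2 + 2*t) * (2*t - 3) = -4*t^3 + 10*t^2 - 6*t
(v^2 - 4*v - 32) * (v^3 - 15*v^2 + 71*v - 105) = v^5 - 19*v^4 + 99*v^3 + 91*v^2 - 1852*v + 3360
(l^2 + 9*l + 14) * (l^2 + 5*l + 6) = l^4 + 14*l^3 + 65*l^2 + 124*l + 84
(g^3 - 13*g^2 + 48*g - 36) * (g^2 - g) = g^5 - 14*g^4 + 61*g^3 - 84*g^2 + 36*g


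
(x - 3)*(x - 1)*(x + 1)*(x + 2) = x^4 - x^3 - 7*x^2 + x + 6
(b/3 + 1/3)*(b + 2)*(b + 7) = b^3/3 + 10*b^2/3 + 23*b/3 + 14/3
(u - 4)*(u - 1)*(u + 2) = u^3 - 3*u^2 - 6*u + 8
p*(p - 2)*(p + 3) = p^3 + p^2 - 6*p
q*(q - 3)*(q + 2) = q^3 - q^2 - 6*q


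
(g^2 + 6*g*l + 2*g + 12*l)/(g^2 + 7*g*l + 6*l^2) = (g + 2)/(g + l)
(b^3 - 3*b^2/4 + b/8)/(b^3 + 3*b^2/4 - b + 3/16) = 2*b/(2*b + 3)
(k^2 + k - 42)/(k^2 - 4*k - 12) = (k + 7)/(k + 2)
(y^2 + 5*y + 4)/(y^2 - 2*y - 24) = (y + 1)/(y - 6)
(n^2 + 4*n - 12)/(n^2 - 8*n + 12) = (n + 6)/(n - 6)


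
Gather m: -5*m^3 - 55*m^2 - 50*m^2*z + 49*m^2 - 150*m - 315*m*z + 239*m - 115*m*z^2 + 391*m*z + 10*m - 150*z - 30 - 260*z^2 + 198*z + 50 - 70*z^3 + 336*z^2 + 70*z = -5*m^3 + m^2*(-50*z - 6) + m*(-115*z^2 + 76*z + 99) - 70*z^3 + 76*z^2 + 118*z + 20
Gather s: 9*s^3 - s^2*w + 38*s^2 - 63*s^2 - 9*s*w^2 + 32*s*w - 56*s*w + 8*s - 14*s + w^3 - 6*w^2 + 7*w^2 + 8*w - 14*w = 9*s^3 + s^2*(-w - 25) + s*(-9*w^2 - 24*w - 6) + w^3 + w^2 - 6*w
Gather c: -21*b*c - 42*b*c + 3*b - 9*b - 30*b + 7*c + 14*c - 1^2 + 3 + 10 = -36*b + c*(21 - 63*b) + 12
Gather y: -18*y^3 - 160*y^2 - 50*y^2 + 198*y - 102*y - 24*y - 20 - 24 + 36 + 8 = -18*y^3 - 210*y^2 + 72*y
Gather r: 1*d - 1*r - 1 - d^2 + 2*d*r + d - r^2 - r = -d^2 + 2*d - r^2 + r*(2*d - 2) - 1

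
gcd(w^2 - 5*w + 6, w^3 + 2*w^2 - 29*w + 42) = w^2 - 5*w + 6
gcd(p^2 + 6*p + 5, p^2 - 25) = p + 5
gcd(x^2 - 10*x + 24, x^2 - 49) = 1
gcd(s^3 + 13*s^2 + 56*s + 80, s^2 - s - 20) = s + 4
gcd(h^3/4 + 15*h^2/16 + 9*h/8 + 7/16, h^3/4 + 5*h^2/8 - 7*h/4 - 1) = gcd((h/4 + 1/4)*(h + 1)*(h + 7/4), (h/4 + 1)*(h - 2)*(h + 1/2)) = 1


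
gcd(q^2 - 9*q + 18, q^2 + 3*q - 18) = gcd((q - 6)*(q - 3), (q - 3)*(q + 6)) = q - 3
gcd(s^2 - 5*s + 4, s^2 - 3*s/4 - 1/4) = s - 1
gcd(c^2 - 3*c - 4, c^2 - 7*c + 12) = c - 4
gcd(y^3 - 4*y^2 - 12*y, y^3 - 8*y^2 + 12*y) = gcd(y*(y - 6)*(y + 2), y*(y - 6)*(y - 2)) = y^2 - 6*y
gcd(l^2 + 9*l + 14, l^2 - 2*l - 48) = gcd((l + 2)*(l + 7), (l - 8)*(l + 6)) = 1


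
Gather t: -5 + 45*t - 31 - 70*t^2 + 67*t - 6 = -70*t^2 + 112*t - 42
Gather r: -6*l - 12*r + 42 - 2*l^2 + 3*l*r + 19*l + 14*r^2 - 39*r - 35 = -2*l^2 + 13*l + 14*r^2 + r*(3*l - 51) + 7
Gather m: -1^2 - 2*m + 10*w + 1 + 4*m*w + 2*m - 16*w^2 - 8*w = 4*m*w - 16*w^2 + 2*w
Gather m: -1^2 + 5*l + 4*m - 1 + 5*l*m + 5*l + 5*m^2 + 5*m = 10*l + 5*m^2 + m*(5*l + 9) - 2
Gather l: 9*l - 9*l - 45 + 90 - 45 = 0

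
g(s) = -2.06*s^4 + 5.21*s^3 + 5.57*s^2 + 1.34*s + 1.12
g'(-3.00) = 331.07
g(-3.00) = -260.30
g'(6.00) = -1148.98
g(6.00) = -1334.72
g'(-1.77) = 76.28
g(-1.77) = -32.91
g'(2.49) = -1.23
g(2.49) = 40.24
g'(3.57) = -134.60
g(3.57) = -20.67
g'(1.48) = 25.35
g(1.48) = 22.31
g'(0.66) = 13.13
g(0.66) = 5.54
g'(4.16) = -275.04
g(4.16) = -138.78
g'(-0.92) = 10.74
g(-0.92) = -0.93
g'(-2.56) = 213.50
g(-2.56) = -141.69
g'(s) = -8.24*s^3 + 15.63*s^2 + 11.14*s + 1.34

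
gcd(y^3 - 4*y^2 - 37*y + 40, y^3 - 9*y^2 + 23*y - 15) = y - 1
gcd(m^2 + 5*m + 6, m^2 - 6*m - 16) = m + 2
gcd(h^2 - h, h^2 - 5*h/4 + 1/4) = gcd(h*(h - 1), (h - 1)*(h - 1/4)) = h - 1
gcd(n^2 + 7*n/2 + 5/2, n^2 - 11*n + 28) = 1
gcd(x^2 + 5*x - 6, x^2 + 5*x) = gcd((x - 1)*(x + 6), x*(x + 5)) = 1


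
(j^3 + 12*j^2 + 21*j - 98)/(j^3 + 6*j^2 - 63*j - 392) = (j - 2)/(j - 8)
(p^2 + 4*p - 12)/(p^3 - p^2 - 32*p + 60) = 1/(p - 5)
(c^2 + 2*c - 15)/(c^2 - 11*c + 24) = (c + 5)/(c - 8)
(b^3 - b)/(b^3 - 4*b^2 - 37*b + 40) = b*(b + 1)/(b^2 - 3*b - 40)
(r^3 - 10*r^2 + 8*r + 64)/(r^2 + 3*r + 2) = (r^2 - 12*r + 32)/(r + 1)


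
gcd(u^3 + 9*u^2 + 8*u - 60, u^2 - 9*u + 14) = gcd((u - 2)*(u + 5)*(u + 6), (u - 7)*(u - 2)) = u - 2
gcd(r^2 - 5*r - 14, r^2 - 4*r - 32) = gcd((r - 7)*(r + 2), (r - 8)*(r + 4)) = 1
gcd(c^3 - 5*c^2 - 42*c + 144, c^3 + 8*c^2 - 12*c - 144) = c + 6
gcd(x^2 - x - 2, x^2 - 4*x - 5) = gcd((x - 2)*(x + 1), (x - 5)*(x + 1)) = x + 1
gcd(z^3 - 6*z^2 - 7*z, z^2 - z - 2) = z + 1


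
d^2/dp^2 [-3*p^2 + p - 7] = -6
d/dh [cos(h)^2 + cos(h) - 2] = -sin(h) - sin(2*h)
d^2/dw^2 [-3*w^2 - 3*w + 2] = -6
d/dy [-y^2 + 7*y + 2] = 7 - 2*y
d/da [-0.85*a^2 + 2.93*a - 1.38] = 2.93 - 1.7*a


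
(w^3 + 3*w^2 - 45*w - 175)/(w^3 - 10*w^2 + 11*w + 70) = (w^2 + 10*w + 25)/(w^2 - 3*w - 10)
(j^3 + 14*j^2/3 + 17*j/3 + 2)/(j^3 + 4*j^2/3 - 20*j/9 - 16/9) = 3*(j^2 + 4*j + 3)/(3*j^2 + 2*j - 8)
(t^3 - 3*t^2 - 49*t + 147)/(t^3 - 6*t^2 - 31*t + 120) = (t^2 - 49)/(t^2 - 3*t - 40)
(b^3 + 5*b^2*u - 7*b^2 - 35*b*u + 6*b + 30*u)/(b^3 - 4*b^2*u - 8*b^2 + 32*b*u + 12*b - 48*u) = (-b^2 - 5*b*u + b + 5*u)/(-b^2 + 4*b*u + 2*b - 8*u)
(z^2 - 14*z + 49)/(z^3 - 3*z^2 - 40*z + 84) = (z - 7)/(z^2 + 4*z - 12)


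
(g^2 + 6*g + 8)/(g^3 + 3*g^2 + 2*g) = (g + 4)/(g*(g + 1))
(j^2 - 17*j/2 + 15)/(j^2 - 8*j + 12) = (j - 5/2)/(j - 2)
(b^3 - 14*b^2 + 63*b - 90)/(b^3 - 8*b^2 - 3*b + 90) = (b - 3)/(b + 3)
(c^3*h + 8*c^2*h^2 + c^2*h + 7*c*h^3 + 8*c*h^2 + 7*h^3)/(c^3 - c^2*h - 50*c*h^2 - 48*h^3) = h*(c^2 + 7*c*h + c + 7*h)/(c^2 - 2*c*h - 48*h^2)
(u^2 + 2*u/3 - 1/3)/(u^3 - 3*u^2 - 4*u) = (u - 1/3)/(u*(u - 4))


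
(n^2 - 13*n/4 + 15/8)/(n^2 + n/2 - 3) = (8*n^2 - 26*n + 15)/(4*(2*n^2 + n - 6))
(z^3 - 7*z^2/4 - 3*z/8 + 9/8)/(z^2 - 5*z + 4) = (8*z^2 - 6*z - 9)/(8*(z - 4))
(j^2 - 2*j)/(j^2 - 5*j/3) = 3*(j - 2)/(3*j - 5)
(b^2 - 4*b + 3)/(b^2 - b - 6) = (b - 1)/(b + 2)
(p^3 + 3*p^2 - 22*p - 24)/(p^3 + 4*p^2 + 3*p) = (p^2 + 2*p - 24)/(p*(p + 3))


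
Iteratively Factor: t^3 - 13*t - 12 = (t - 4)*(t^2 + 4*t + 3) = (t - 4)*(t + 1)*(t + 3)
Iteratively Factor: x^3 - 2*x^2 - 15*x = (x)*(x^2 - 2*x - 15) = x*(x - 5)*(x + 3)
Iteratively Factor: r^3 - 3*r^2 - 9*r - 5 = (r + 1)*(r^2 - 4*r - 5) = (r + 1)^2*(r - 5)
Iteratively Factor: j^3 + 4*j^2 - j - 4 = (j - 1)*(j^2 + 5*j + 4) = (j - 1)*(j + 4)*(j + 1)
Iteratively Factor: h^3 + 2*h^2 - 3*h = (h - 1)*(h^2 + 3*h) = h*(h - 1)*(h + 3)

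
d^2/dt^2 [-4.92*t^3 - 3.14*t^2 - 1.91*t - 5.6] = -29.52*t - 6.28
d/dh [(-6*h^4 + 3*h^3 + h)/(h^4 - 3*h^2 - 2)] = (-3*h^6 + 36*h^5 - 12*h^4 + 48*h^3 - 15*h^2 - 2)/(h^8 - 6*h^6 + 5*h^4 + 12*h^2 + 4)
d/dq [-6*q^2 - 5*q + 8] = -12*q - 5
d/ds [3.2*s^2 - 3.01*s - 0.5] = 6.4*s - 3.01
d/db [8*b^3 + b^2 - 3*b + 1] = 24*b^2 + 2*b - 3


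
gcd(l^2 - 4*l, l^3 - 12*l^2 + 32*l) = l^2 - 4*l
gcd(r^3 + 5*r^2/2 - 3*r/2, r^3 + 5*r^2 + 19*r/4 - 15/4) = r^2 + 5*r/2 - 3/2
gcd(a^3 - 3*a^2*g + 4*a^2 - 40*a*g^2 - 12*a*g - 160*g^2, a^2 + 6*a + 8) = a + 4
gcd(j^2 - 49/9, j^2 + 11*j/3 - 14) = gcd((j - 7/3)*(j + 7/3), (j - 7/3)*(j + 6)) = j - 7/3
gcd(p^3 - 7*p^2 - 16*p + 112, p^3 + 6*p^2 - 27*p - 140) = p + 4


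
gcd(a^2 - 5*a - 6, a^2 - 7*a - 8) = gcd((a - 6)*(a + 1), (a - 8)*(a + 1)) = a + 1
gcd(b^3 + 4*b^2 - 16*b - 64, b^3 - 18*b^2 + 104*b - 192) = b - 4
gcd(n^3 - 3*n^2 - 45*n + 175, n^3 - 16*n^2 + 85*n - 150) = n^2 - 10*n + 25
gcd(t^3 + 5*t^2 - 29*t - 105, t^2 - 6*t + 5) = t - 5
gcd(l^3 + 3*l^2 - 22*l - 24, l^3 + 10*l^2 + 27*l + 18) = l^2 + 7*l + 6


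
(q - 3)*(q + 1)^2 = q^3 - q^2 - 5*q - 3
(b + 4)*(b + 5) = b^2 + 9*b + 20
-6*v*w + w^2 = w*(-6*v + w)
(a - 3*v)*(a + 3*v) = a^2 - 9*v^2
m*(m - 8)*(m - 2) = m^3 - 10*m^2 + 16*m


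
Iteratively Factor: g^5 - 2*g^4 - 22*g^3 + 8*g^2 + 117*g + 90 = (g - 5)*(g^4 + 3*g^3 - 7*g^2 - 27*g - 18) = (g - 5)*(g + 1)*(g^3 + 2*g^2 - 9*g - 18) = (g - 5)*(g + 1)*(g + 3)*(g^2 - g - 6) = (g - 5)*(g + 1)*(g + 2)*(g + 3)*(g - 3)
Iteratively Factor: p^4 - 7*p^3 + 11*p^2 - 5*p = (p - 1)*(p^3 - 6*p^2 + 5*p) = (p - 1)^2*(p^2 - 5*p) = (p - 5)*(p - 1)^2*(p)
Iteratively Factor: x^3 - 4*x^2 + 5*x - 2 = (x - 1)*(x^2 - 3*x + 2) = (x - 2)*(x - 1)*(x - 1)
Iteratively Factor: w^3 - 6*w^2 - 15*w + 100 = (w + 4)*(w^2 - 10*w + 25) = (w - 5)*(w + 4)*(w - 5)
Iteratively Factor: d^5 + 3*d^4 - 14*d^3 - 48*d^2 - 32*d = (d - 4)*(d^4 + 7*d^3 + 14*d^2 + 8*d) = d*(d - 4)*(d^3 + 7*d^2 + 14*d + 8) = d*(d - 4)*(d + 2)*(d^2 + 5*d + 4) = d*(d - 4)*(d + 1)*(d + 2)*(d + 4)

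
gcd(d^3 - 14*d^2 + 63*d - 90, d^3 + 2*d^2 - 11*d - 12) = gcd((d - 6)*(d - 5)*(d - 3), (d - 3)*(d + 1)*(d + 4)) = d - 3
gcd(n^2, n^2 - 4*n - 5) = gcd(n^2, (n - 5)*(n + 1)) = 1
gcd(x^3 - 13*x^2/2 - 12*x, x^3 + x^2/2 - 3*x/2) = x^2 + 3*x/2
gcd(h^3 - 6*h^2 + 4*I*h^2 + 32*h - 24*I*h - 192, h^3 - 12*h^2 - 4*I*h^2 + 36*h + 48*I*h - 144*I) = h^2 + h*(-6 - 4*I) + 24*I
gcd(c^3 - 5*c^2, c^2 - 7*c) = c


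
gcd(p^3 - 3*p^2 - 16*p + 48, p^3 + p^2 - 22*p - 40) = p + 4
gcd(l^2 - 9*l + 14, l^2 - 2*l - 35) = l - 7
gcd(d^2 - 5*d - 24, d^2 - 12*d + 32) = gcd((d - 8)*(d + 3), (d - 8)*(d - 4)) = d - 8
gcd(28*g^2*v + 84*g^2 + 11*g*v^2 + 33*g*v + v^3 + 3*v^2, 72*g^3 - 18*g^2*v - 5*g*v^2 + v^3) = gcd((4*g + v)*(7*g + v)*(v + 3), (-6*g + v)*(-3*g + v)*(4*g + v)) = 4*g + v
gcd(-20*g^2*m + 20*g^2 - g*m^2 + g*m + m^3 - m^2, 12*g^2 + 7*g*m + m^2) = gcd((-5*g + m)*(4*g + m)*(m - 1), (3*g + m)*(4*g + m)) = 4*g + m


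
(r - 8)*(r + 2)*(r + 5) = r^3 - r^2 - 46*r - 80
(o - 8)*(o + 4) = o^2 - 4*o - 32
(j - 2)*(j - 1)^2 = j^3 - 4*j^2 + 5*j - 2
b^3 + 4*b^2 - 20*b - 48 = (b - 4)*(b + 2)*(b + 6)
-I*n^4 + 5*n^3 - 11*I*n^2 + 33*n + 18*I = (n - 3*I)*(n + I)*(n + 6*I)*(-I*n + 1)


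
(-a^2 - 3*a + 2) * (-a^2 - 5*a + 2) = a^4 + 8*a^3 + 11*a^2 - 16*a + 4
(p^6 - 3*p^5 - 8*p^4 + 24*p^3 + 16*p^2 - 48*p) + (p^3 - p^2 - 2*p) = p^6 - 3*p^5 - 8*p^4 + 25*p^3 + 15*p^2 - 50*p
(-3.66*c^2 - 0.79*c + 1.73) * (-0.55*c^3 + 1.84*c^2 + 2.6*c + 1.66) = 2.013*c^5 - 6.2999*c^4 - 11.9211*c^3 - 4.9464*c^2 + 3.1866*c + 2.8718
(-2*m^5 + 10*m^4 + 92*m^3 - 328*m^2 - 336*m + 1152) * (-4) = 8*m^5 - 40*m^4 - 368*m^3 + 1312*m^2 + 1344*m - 4608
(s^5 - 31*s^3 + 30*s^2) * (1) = s^5 - 31*s^3 + 30*s^2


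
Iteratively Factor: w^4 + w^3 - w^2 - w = (w)*(w^3 + w^2 - w - 1) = w*(w + 1)*(w^2 - 1) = w*(w - 1)*(w + 1)*(w + 1)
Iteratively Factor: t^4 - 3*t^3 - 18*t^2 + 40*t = (t)*(t^3 - 3*t^2 - 18*t + 40) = t*(t + 4)*(t^2 - 7*t + 10) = t*(t - 2)*(t + 4)*(t - 5)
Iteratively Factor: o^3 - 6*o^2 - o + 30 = (o - 5)*(o^2 - o - 6) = (o - 5)*(o + 2)*(o - 3)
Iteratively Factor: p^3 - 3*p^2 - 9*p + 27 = (p + 3)*(p^2 - 6*p + 9) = (p - 3)*(p + 3)*(p - 3)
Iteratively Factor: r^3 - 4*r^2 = (r)*(r^2 - 4*r) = r^2*(r - 4)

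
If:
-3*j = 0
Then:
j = 0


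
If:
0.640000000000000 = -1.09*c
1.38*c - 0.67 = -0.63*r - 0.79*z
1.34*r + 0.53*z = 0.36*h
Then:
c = -0.59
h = 8.74589421225507 - 3.19532627865961*z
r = 2.34964322120285 - 1.25396825396825*z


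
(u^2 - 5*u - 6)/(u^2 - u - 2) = (u - 6)/(u - 2)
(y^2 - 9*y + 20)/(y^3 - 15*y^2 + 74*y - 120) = 1/(y - 6)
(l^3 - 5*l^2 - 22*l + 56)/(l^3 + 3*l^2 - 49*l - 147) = (l^2 + 2*l - 8)/(l^2 + 10*l + 21)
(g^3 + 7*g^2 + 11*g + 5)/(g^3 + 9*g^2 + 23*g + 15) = (g + 1)/(g + 3)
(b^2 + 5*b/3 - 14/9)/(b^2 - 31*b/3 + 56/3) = (9*b^2 + 15*b - 14)/(3*(3*b^2 - 31*b + 56))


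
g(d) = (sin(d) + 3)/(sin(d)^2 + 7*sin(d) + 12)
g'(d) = (-2*sin(d)*cos(d) - 7*cos(d))*(sin(d) + 3)/(sin(d)^2 + 7*sin(d) + 12)^2 + cos(d)/(sin(d)^2 + 7*sin(d) + 12)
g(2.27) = 0.21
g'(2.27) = 0.03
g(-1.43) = 0.33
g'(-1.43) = -0.02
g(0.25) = 0.24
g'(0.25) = -0.05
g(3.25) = 0.26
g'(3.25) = 0.07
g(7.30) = 0.21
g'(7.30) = -0.02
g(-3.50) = 0.23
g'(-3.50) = 0.05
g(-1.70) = 0.33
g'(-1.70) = 0.01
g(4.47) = 0.33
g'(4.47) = 0.03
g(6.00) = 0.27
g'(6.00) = -0.07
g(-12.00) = 0.22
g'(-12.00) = -0.04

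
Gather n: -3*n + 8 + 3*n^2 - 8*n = 3*n^2 - 11*n + 8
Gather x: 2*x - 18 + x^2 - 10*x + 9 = x^2 - 8*x - 9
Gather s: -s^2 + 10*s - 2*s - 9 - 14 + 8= -s^2 + 8*s - 15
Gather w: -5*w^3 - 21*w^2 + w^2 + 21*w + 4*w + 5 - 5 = -5*w^3 - 20*w^2 + 25*w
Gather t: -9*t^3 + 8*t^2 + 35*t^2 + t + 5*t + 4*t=-9*t^3 + 43*t^2 + 10*t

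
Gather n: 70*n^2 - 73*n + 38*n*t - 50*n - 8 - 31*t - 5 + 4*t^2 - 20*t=70*n^2 + n*(38*t - 123) + 4*t^2 - 51*t - 13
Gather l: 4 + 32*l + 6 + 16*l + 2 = 48*l + 12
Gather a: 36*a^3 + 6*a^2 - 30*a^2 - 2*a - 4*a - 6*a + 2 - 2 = 36*a^3 - 24*a^2 - 12*a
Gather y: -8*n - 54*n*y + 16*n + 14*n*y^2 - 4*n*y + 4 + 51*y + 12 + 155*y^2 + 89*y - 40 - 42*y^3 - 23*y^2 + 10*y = 8*n - 42*y^3 + y^2*(14*n + 132) + y*(150 - 58*n) - 24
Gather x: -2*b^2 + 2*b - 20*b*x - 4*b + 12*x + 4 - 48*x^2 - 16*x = -2*b^2 - 2*b - 48*x^2 + x*(-20*b - 4) + 4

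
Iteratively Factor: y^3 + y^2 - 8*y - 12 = (y + 2)*(y^2 - y - 6) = (y + 2)^2*(y - 3)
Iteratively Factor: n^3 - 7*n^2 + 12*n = (n)*(n^2 - 7*n + 12) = n*(n - 4)*(n - 3)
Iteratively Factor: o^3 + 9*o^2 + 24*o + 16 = (o + 1)*(o^2 + 8*o + 16) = (o + 1)*(o + 4)*(o + 4)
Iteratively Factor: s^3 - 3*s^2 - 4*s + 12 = (s + 2)*(s^2 - 5*s + 6) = (s - 3)*(s + 2)*(s - 2)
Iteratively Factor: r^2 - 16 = (r + 4)*(r - 4)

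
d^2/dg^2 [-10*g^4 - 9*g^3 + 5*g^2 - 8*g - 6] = -120*g^2 - 54*g + 10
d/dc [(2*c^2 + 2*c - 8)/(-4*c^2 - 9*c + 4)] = 2*(-5*c^2 - 24*c - 32)/(16*c^4 + 72*c^3 + 49*c^2 - 72*c + 16)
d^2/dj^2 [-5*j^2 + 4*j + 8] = -10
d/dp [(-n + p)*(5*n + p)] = 4*n + 2*p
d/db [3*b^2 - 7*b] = 6*b - 7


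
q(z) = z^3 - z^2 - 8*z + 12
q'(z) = 3*z^2 - 2*z - 8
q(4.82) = 62.19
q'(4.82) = 52.06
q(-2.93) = 1.70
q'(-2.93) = 23.61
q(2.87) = 4.44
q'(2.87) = 10.97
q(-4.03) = -37.45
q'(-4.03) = 48.78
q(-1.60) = 18.14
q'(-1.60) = 2.88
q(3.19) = 8.77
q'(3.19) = 16.15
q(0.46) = 8.21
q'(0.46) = -8.29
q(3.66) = 18.35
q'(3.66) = 24.87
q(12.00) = 1500.00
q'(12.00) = 400.00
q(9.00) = 588.00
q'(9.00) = 217.00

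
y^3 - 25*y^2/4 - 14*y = y*(y - 8)*(y + 7/4)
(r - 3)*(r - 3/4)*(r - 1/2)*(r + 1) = r^4 - 13*r^3/4 - r^2/8 + 3*r - 9/8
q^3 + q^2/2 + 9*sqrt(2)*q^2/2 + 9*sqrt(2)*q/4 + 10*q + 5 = (q + 1/2)*(q + 2*sqrt(2))*(q + 5*sqrt(2)/2)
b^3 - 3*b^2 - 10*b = b*(b - 5)*(b + 2)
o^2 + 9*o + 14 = (o + 2)*(o + 7)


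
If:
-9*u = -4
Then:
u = 4/9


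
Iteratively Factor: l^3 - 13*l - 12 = (l - 4)*(l^2 + 4*l + 3) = (l - 4)*(l + 3)*(l + 1)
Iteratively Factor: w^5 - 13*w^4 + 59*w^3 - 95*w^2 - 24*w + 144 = (w - 4)*(w^4 - 9*w^3 + 23*w^2 - 3*w - 36) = (w - 4)*(w - 3)*(w^3 - 6*w^2 + 5*w + 12) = (w - 4)*(w - 3)*(w + 1)*(w^2 - 7*w + 12) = (w - 4)*(w - 3)^2*(w + 1)*(w - 4)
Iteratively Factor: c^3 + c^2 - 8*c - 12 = (c - 3)*(c^2 + 4*c + 4) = (c - 3)*(c + 2)*(c + 2)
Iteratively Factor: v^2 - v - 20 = (v - 5)*(v + 4)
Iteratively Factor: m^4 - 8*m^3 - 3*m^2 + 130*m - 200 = (m - 2)*(m^3 - 6*m^2 - 15*m + 100) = (m - 2)*(m + 4)*(m^2 - 10*m + 25) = (m - 5)*(m - 2)*(m + 4)*(m - 5)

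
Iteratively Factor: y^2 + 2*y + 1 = (y + 1)*(y + 1)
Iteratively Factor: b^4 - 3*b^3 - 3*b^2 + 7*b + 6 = (b - 3)*(b^3 - 3*b - 2) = (b - 3)*(b + 1)*(b^2 - b - 2) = (b - 3)*(b - 2)*(b + 1)*(b + 1)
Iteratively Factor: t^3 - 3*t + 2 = (t - 1)*(t^2 + t - 2) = (t - 1)^2*(t + 2)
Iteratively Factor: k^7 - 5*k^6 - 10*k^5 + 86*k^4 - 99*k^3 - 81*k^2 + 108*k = (k - 3)*(k^6 - 2*k^5 - 16*k^4 + 38*k^3 + 15*k^2 - 36*k) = k*(k - 3)*(k^5 - 2*k^4 - 16*k^3 + 38*k^2 + 15*k - 36) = k*(k - 3)*(k + 4)*(k^4 - 6*k^3 + 8*k^2 + 6*k - 9) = k*(k - 3)*(k + 1)*(k + 4)*(k^3 - 7*k^2 + 15*k - 9) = k*(k - 3)^2*(k + 1)*(k + 4)*(k^2 - 4*k + 3) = k*(k - 3)^3*(k + 1)*(k + 4)*(k - 1)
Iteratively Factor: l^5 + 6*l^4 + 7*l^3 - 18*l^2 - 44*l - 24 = (l + 2)*(l^4 + 4*l^3 - l^2 - 16*l - 12) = (l + 1)*(l + 2)*(l^3 + 3*l^2 - 4*l - 12) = (l + 1)*(l + 2)^2*(l^2 + l - 6) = (l - 2)*(l + 1)*(l + 2)^2*(l + 3)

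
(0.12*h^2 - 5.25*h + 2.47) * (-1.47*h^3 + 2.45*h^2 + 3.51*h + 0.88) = -0.1764*h^5 + 8.0115*h^4 - 16.0722*h^3 - 12.2704*h^2 + 4.0497*h + 2.1736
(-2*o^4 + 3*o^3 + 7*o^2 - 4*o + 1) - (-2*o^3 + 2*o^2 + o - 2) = -2*o^4 + 5*o^3 + 5*o^2 - 5*o + 3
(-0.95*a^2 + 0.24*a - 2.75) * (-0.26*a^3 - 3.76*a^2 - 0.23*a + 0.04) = 0.247*a^5 + 3.5096*a^4 + 0.0311000000000002*a^3 + 10.2468*a^2 + 0.6421*a - 0.11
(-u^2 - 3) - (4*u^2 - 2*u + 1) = -5*u^2 + 2*u - 4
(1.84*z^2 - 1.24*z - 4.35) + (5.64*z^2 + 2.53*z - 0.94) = 7.48*z^2 + 1.29*z - 5.29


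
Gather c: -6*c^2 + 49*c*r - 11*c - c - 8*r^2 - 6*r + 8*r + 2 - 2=-6*c^2 + c*(49*r - 12) - 8*r^2 + 2*r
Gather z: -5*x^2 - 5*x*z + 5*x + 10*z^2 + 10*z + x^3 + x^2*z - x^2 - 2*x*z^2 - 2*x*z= x^3 - 6*x^2 + 5*x + z^2*(10 - 2*x) + z*(x^2 - 7*x + 10)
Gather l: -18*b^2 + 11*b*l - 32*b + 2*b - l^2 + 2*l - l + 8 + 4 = -18*b^2 - 30*b - l^2 + l*(11*b + 1) + 12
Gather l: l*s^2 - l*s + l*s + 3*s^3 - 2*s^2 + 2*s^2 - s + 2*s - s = l*s^2 + 3*s^3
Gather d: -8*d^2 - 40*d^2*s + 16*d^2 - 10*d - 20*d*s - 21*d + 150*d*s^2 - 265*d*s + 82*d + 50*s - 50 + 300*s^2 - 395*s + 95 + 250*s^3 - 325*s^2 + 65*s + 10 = d^2*(8 - 40*s) + d*(150*s^2 - 285*s + 51) + 250*s^3 - 25*s^2 - 280*s + 55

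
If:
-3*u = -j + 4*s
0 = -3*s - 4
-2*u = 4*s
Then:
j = 8/3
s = -4/3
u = 8/3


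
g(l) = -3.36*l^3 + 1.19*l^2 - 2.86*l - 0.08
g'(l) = -10.08*l^2 + 2.38*l - 2.86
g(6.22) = -780.39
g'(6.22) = -378.04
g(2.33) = -42.79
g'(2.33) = -52.04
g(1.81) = -21.28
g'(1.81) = -31.58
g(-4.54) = 351.85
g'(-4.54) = -221.43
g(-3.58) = 179.58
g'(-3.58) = -140.57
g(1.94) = -25.68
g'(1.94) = -36.18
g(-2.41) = 60.76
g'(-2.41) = -67.14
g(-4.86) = 427.63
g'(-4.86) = -252.51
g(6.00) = -700.16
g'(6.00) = -351.46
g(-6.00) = 785.68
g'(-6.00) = -380.02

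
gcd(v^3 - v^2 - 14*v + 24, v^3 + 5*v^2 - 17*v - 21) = v - 3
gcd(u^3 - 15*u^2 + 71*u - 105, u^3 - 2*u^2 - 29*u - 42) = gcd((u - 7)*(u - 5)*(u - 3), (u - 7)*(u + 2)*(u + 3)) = u - 7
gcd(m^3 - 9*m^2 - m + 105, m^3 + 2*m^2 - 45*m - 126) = m^2 - 4*m - 21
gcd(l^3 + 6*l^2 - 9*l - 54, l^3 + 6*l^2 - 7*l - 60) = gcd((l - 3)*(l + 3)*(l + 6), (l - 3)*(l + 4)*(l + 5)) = l - 3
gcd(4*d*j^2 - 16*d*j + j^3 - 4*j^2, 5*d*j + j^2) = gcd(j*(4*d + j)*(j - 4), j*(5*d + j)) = j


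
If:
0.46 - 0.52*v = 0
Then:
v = 0.88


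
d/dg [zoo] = 0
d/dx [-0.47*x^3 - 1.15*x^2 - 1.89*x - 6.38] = -1.41*x^2 - 2.3*x - 1.89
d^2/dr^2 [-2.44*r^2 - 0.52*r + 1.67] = -4.88000000000000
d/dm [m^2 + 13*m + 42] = 2*m + 13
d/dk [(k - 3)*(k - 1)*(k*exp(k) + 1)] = k^3*exp(k) - k^2*exp(k) - 5*k*exp(k) + 2*k + 3*exp(k) - 4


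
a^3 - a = a*(a - 1)*(a + 1)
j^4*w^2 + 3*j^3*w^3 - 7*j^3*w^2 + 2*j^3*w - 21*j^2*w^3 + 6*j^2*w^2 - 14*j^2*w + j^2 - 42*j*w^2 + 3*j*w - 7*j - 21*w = (j - 7)*(j + 3*w)*(j*w + 1)^2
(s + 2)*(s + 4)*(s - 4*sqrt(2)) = s^3 - 4*sqrt(2)*s^2 + 6*s^2 - 24*sqrt(2)*s + 8*s - 32*sqrt(2)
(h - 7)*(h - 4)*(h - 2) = h^3 - 13*h^2 + 50*h - 56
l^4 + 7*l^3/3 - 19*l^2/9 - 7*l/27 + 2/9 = (l - 2/3)*(l - 1/3)*(l + 1/3)*(l + 3)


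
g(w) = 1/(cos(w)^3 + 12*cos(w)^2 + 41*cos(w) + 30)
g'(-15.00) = -0.56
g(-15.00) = 0.19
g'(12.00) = -0.00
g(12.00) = 0.01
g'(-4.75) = 0.04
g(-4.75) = 0.03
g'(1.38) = 0.03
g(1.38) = 0.03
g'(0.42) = 0.00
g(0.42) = 0.01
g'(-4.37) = 0.10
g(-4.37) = 0.06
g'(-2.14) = -0.19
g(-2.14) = 0.09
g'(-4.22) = 0.15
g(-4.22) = 0.08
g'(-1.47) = -0.04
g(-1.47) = 0.03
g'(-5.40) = 0.01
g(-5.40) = 0.02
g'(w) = (3*sin(w)*cos(w)^2 + 24*sin(w)*cos(w) + 41*sin(w))/(cos(w)^3 + 12*cos(w)^2 + 41*cos(w) + 30)^2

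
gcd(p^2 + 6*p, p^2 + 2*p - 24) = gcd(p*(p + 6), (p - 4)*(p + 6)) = p + 6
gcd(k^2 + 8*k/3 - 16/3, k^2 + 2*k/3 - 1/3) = 1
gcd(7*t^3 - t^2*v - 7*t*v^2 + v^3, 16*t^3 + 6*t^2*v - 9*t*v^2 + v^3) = t + v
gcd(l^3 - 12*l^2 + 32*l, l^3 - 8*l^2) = l^2 - 8*l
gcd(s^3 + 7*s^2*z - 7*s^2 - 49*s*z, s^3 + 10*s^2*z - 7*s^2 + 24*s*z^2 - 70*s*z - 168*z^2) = s - 7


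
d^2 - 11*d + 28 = (d - 7)*(d - 4)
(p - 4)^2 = p^2 - 8*p + 16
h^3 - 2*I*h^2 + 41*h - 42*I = (h - 7*I)*(h - I)*(h + 6*I)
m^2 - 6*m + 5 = (m - 5)*(m - 1)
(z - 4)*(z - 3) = z^2 - 7*z + 12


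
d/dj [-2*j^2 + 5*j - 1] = 5 - 4*j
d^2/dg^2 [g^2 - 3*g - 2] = 2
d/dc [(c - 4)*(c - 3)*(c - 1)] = 3*c^2 - 16*c + 19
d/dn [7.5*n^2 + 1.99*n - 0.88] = 15.0*n + 1.99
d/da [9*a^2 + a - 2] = 18*a + 1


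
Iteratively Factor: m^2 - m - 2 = (m - 2)*(m + 1)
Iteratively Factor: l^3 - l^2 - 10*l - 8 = (l + 1)*(l^2 - 2*l - 8) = (l - 4)*(l + 1)*(l + 2)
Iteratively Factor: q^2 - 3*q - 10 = (q - 5)*(q + 2)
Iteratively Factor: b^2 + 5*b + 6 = (b + 2)*(b + 3)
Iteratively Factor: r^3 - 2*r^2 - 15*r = (r - 5)*(r^2 + 3*r) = r*(r - 5)*(r + 3)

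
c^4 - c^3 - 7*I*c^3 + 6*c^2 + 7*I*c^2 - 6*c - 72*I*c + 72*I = (c - 1)*(c - 6*I)*(c - 4*I)*(c + 3*I)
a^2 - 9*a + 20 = (a - 5)*(a - 4)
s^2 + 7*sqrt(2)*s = s*(s + 7*sqrt(2))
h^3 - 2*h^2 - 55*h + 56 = (h - 8)*(h - 1)*(h + 7)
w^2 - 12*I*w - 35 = (w - 7*I)*(w - 5*I)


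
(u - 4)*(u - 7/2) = u^2 - 15*u/2 + 14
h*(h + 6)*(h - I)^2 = h^4 + 6*h^3 - 2*I*h^3 - h^2 - 12*I*h^2 - 6*h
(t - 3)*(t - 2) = t^2 - 5*t + 6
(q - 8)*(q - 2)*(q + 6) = q^3 - 4*q^2 - 44*q + 96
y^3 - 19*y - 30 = (y - 5)*(y + 2)*(y + 3)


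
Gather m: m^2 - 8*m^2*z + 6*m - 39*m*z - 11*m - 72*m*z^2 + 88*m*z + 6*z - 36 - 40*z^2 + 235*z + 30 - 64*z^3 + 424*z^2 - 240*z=m^2*(1 - 8*z) + m*(-72*z^2 + 49*z - 5) - 64*z^3 + 384*z^2 + z - 6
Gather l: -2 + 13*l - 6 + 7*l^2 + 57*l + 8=7*l^2 + 70*l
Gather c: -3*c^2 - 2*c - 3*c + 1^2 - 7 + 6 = -3*c^2 - 5*c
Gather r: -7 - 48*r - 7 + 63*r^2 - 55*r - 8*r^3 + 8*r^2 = -8*r^3 + 71*r^2 - 103*r - 14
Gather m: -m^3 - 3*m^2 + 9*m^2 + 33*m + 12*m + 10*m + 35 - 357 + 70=-m^3 + 6*m^2 + 55*m - 252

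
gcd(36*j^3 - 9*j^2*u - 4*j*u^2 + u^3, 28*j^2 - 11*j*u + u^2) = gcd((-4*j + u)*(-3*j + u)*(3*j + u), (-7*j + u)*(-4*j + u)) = -4*j + u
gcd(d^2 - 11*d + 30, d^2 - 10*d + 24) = d - 6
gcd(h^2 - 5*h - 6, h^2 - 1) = h + 1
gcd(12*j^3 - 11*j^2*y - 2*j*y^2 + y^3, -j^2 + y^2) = -j + y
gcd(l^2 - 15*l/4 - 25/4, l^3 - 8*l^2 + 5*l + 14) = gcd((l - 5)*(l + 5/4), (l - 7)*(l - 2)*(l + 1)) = 1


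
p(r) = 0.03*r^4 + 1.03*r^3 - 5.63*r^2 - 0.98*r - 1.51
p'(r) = 0.12*r^3 + 3.09*r^2 - 11.26*r - 0.98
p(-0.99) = -7.03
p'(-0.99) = 13.08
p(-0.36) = -1.93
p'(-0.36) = 3.47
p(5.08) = 3.23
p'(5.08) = 37.29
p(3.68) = -24.53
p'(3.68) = 5.41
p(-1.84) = -24.84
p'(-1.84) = 29.45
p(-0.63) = -3.38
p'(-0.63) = 7.31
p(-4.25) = -168.32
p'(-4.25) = 93.48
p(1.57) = -12.76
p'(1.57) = -10.58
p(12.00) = 1577.93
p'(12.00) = 516.22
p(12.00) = 1577.93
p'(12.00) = 516.22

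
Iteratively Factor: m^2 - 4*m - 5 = (m + 1)*(m - 5)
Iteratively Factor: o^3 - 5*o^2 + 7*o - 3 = (o - 1)*(o^2 - 4*o + 3) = (o - 1)^2*(o - 3)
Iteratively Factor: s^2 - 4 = (s + 2)*(s - 2)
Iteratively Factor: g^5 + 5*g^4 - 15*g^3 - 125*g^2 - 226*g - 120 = (g + 4)*(g^4 + g^3 - 19*g^2 - 49*g - 30) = (g - 5)*(g + 4)*(g^3 + 6*g^2 + 11*g + 6) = (g - 5)*(g + 3)*(g + 4)*(g^2 + 3*g + 2) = (g - 5)*(g + 1)*(g + 3)*(g + 4)*(g + 2)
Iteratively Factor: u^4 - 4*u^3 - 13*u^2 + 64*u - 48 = (u - 1)*(u^3 - 3*u^2 - 16*u + 48) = (u - 4)*(u - 1)*(u^2 + u - 12) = (u - 4)*(u - 1)*(u + 4)*(u - 3)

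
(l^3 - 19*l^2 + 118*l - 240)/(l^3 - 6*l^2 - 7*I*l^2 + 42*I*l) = (l^2 - 13*l + 40)/(l*(l - 7*I))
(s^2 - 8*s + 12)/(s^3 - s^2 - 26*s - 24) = (s - 2)/(s^2 + 5*s + 4)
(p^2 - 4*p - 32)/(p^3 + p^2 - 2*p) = (p^2 - 4*p - 32)/(p*(p^2 + p - 2))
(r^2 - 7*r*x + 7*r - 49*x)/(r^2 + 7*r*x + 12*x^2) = (r^2 - 7*r*x + 7*r - 49*x)/(r^2 + 7*r*x + 12*x^2)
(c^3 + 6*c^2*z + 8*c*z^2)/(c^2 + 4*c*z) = c + 2*z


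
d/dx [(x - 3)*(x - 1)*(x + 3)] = 3*x^2 - 2*x - 9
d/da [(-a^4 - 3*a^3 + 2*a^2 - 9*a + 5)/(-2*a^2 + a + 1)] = (4*a^5 + 3*a^4 - 10*a^3 - 25*a^2 + 24*a - 14)/(4*a^4 - 4*a^3 - 3*a^2 + 2*a + 1)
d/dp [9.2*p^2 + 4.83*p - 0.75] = 18.4*p + 4.83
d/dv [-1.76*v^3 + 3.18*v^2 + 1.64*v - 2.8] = -5.28*v^2 + 6.36*v + 1.64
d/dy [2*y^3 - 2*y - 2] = 6*y^2 - 2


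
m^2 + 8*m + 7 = (m + 1)*(m + 7)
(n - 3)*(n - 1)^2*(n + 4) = n^4 - n^3 - 13*n^2 + 25*n - 12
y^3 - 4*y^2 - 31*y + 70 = (y - 7)*(y - 2)*(y + 5)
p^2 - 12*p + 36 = (p - 6)^2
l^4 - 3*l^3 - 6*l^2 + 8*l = l*(l - 4)*(l - 1)*(l + 2)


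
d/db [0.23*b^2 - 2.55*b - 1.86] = 0.46*b - 2.55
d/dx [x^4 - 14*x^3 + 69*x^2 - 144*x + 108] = 4*x^3 - 42*x^2 + 138*x - 144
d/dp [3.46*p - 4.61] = 3.46000000000000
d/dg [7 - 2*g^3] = -6*g^2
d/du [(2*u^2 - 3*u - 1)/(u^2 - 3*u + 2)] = (-3*u^2 + 10*u - 9)/(u^4 - 6*u^3 + 13*u^2 - 12*u + 4)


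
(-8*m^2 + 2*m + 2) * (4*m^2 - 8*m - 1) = -32*m^4 + 72*m^3 - 18*m - 2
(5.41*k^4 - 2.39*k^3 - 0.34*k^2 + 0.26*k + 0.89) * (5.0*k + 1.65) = 27.05*k^5 - 3.0235*k^4 - 5.6435*k^3 + 0.739*k^2 + 4.879*k + 1.4685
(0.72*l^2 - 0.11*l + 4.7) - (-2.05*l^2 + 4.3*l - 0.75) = 2.77*l^2 - 4.41*l + 5.45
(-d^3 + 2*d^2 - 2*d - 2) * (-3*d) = 3*d^4 - 6*d^3 + 6*d^2 + 6*d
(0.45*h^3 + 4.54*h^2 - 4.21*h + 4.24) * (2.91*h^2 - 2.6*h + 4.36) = 1.3095*h^5 + 12.0414*h^4 - 22.0931*h^3 + 43.0788*h^2 - 29.3796*h + 18.4864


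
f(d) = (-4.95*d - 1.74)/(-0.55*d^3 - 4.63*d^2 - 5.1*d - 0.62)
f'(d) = (-4.95*d - 1.74)*(1.65*d^2 + 9.26*d + 5.1)/(-0.55*d^3 - 4.63*d^2 - 5.1*d - 0.62)^2 - 4.95/(-0.55*d^3 - 4.63*d^2 - 5.1*d - 0.62)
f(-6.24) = -1.89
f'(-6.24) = 1.73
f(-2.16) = -1.58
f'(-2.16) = -1.14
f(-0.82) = 3.08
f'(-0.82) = -12.26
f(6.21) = 0.09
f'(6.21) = -0.02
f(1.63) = 0.42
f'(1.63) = -0.22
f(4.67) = 0.14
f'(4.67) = -0.04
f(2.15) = 0.32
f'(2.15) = -0.14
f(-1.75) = -2.37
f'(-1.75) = -3.20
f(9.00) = 0.06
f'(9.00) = -0.01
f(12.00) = 0.04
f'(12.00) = -0.00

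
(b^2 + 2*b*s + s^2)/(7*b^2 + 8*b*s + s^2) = (b + s)/(7*b + s)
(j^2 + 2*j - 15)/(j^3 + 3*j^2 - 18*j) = (j + 5)/(j*(j + 6))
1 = 1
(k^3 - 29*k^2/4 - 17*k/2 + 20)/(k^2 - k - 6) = (k^2 - 37*k/4 + 10)/(k - 3)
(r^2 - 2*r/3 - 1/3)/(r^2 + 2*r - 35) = (3*r^2 - 2*r - 1)/(3*(r^2 + 2*r - 35))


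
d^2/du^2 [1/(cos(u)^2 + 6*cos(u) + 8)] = (-8*sin(u)^4 + 12*sin(u)^2 + 141*cos(u) - 9*cos(3*u) + 108)/(2*(cos(u) + 2)^3*(cos(u) + 4)^3)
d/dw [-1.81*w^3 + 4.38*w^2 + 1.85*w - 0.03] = -5.43*w^2 + 8.76*w + 1.85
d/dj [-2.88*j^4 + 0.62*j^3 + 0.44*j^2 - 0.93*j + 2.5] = -11.52*j^3 + 1.86*j^2 + 0.88*j - 0.93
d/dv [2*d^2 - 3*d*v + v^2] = -3*d + 2*v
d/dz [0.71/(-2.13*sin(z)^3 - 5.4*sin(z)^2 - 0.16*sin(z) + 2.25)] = (4.5369*sin(z)^2 + 7.668*sin(z) + 0.1136)*cos(z)/(2.13*sin(z)^3 + 5.4*sin(z)^2 + 0.16*sin(z) - 2.25)^2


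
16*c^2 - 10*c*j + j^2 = (-8*c + j)*(-2*c + j)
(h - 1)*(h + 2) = h^2 + h - 2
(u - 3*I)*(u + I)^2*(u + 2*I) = u^4 + I*u^3 + 7*u^2 + 13*I*u - 6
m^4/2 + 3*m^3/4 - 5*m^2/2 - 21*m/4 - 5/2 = (m/2 + 1)*(m - 5/2)*(m + 1)^2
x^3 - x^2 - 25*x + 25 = (x - 5)*(x - 1)*(x + 5)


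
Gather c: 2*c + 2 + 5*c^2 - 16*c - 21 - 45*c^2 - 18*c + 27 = -40*c^2 - 32*c + 8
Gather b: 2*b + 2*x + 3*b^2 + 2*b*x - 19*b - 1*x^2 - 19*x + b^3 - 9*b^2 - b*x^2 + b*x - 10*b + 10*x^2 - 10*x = b^3 - 6*b^2 + b*(-x^2 + 3*x - 27) + 9*x^2 - 27*x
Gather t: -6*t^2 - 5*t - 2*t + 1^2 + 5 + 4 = -6*t^2 - 7*t + 10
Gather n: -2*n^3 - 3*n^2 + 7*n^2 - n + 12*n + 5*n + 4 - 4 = -2*n^3 + 4*n^2 + 16*n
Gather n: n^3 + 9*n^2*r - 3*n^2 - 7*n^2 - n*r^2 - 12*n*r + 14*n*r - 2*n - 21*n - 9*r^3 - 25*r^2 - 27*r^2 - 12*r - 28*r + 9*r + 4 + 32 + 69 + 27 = n^3 + n^2*(9*r - 10) + n*(-r^2 + 2*r - 23) - 9*r^3 - 52*r^2 - 31*r + 132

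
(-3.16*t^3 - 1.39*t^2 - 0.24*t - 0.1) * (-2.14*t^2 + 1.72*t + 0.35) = 6.7624*t^5 - 2.4606*t^4 - 2.9832*t^3 - 0.6853*t^2 - 0.256*t - 0.035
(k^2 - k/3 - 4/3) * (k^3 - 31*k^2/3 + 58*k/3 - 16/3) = k^5 - 32*k^4/3 + 193*k^3/9 + 2*k^2 - 24*k + 64/9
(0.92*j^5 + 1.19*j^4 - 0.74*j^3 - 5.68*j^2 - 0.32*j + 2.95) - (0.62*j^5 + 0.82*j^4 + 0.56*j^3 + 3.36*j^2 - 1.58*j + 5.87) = 0.3*j^5 + 0.37*j^4 - 1.3*j^3 - 9.04*j^2 + 1.26*j - 2.92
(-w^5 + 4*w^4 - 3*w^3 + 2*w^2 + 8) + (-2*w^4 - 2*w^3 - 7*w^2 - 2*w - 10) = -w^5 + 2*w^4 - 5*w^3 - 5*w^2 - 2*w - 2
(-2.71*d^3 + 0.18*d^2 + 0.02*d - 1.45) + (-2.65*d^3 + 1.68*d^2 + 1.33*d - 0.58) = -5.36*d^3 + 1.86*d^2 + 1.35*d - 2.03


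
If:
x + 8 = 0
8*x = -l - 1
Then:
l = 63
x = -8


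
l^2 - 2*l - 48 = (l - 8)*(l + 6)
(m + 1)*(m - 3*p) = m^2 - 3*m*p + m - 3*p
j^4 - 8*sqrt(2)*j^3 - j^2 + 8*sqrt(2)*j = j*(j - 1)*(j + 1)*(j - 8*sqrt(2))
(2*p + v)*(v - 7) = 2*p*v - 14*p + v^2 - 7*v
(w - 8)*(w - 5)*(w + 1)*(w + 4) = w^4 - 8*w^3 - 21*w^2 + 148*w + 160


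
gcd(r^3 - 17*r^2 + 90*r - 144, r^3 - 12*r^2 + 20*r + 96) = r^2 - 14*r + 48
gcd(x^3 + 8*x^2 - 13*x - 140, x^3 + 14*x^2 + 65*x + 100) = x + 5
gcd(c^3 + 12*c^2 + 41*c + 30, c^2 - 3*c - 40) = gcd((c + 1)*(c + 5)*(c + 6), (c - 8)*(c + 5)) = c + 5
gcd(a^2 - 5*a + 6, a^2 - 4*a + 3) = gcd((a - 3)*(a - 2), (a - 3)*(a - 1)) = a - 3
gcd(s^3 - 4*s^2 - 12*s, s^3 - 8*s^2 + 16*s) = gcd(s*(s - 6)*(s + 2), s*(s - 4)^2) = s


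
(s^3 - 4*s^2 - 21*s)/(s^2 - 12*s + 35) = s*(s + 3)/(s - 5)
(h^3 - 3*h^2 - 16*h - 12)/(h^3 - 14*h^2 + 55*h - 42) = (h^2 + 3*h + 2)/(h^2 - 8*h + 7)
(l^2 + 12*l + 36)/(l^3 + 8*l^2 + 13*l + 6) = (l + 6)/(l^2 + 2*l + 1)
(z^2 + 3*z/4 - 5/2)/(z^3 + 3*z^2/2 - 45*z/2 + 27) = (4*z^2 + 3*z - 10)/(2*(2*z^3 + 3*z^2 - 45*z + 54))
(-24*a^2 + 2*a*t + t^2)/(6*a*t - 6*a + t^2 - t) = (-4*a + t)/(t - 1)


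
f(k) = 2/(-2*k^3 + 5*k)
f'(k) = 2*(6*k^2 - 5)/(-2*k^3 + 5*k)^2 = 2*(6*k^2 - 5)/(k^2*(2*k^2 - 5)^2)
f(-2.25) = 0.17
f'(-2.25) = 0.38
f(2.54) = -0.10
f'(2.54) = 0.17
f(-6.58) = 0.00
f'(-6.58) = 0.00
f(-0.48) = -0.92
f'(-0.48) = -1.52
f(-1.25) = -0.85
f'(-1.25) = 1.59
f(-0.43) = -1.00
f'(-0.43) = -1.96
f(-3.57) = 0.03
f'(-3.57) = 0.03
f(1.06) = 0.69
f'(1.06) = 0.41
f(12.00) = 0.00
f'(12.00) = 0.00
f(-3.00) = 0.05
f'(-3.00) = 0.06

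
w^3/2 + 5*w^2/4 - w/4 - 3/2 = (w/2 + 1)*(w - 1)*(w + 3/2)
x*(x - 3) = x^2 - 3*x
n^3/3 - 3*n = n*(n/3 + 1)*(n - 3)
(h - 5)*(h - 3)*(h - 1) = h^3 - 9*h^2 + 23*h - 15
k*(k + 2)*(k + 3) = k^3 + 5*k^2 + 6*k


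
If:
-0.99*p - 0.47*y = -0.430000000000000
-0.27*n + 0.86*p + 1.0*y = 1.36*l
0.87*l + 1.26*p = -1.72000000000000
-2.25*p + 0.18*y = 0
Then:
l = -2.07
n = 13.51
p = 0.06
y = 0.78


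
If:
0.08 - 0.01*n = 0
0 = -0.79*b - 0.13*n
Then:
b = -1.32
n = 8.00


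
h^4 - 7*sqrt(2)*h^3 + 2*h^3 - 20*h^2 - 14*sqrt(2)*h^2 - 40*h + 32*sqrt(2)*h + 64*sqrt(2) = (h + 2)*(h - 8*sqrt(2))*(h - sqrt(2))*(h + 2*sqrt(2))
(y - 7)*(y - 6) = y^2 - 13*y + 42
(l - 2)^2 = l^2 - 4*l + 4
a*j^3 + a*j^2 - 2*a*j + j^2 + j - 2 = (j - 1)*(j + 2)*(a*j + 1)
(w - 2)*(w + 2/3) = w^2 - 4*w/3 - 4/3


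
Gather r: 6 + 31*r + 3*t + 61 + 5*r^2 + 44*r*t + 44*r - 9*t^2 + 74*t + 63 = 5*r^2 + r*(44*t + 75) - 9*t^2 + 77*t + 130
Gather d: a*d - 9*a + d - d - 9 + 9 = a*d - 9*a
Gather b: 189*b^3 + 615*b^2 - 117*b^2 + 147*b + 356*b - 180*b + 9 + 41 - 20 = 189*b^3 + 498*b^2 + 323*b + 30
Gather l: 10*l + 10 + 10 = 10*l + 20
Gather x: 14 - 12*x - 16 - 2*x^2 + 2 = -2*x^2 - 12*x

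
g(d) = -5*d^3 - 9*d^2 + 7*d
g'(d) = -15*d^2 - 18*d + 7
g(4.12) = -473.60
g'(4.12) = -321.78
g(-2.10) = -8.08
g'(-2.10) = -21.35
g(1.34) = -18.81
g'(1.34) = -44.05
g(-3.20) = 49.28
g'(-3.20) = -89.00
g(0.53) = 0.44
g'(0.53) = -6.75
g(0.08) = 0.50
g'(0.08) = 5.46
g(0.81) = -2.89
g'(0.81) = -17.42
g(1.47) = -25.04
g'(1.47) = -51.87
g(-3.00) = 33.00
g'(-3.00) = -74.00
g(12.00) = -9852.00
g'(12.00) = -2369.00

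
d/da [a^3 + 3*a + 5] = 3*a^2 + 3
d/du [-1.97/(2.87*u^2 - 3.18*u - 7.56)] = (11.3078*u - 6.2646)/(-2.87*u^2 + 3.18*u + 7.56)^2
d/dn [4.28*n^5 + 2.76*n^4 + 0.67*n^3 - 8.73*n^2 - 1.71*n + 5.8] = 21.4*n^4 + 11.04*n^3 + 2.01*n^2 - 17.46*n - 1.71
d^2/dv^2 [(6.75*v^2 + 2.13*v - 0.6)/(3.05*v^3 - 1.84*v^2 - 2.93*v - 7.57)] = (125.58375*v^6 + 118.88595*v^5 + 223.22889*v^4 + 2215.449396*v^3 + 46.0088999999999*v^2 - 280.536984*v + 685.541604)/(28.372625*v^9 - 51.3498*v^8 - 50.790735*v^7 - 118.830319*v^6 + 303.689451*v^5 + 281.620206*v^4 + 254.317774*v^3 - 511.286127*v^2 - 503.710071*v - 433.798093)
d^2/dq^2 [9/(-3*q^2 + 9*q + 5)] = 54*(-3*q^2 + 9*q + 3*(2*q - 3)^2 + 5)/(-3*q^2 + 9*q + 5)^3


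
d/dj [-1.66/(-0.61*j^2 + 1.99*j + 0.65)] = (3.3034 - 2.0252*j)/(-0.61*j^2 + 1.99*j + 0.65)^2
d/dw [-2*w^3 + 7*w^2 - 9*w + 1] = -6*w^2 + 14*w - 9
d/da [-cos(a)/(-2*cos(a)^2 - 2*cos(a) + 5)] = (cos(2*a) + 6)*sin(a)/(2*cos(a) + cos(2*a) - 4)^2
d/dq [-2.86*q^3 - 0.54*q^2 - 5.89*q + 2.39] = -8.58*q^2 - 1.08*q - 5.89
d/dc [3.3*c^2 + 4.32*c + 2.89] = 6.6*c + 4.32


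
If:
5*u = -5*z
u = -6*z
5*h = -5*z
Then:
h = 0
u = 0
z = 0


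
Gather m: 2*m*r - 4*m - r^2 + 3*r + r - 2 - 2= m*(2*r - 4) - r^2 + 4*r - 4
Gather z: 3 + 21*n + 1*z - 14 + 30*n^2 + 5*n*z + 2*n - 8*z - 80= 30*n^2 + 23*n + z*(5*n - 7) - 91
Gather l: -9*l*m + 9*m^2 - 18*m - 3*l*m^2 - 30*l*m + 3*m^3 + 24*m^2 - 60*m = l*(-3*m^2 - 39*m) + 3*m^3 + 33*m^2 - 78*m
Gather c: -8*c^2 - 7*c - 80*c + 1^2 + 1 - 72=-8*c^2 - 87*c - 70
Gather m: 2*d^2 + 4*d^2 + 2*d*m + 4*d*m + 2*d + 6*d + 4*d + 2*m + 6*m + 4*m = 6*d^2 + 12*d + m*(6*d + 12)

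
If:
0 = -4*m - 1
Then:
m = -1/4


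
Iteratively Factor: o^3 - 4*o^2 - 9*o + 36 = (o - 3)*(o^2 - o - 12) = (o - 4)*(o - 3)*(o + 3)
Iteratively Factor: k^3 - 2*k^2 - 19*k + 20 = (k - 5)*(k^2 + 3*k - 4) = (k - 5)*(k + 4)*(k - 1)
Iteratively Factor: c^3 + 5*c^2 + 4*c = (c + 1)*(c^2 + 4*c) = (c + 1)*(c + 4)*(c)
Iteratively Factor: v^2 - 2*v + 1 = (v - 1)*(v - 1)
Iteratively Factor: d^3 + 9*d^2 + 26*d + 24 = (d + 2)*(d^2 + 7*d + 12) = (d + 2)*(d + 4)*(d + 3)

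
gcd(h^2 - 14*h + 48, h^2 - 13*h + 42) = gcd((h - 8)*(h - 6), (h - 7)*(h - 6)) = h - 6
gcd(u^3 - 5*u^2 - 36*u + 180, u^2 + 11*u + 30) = u + 6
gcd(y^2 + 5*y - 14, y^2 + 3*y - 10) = y - 2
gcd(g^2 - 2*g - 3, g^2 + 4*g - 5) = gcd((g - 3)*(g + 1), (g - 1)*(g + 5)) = 1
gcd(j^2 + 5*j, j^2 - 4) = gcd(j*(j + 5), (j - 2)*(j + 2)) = 1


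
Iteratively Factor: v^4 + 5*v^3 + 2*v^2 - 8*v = (v - 1)*(v^3 + 6*v^2 + 8*v) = (v - 1)*(v + 4)*(v^2 + 2*v) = v*(v - 1)*(v + 4)*(v + 2)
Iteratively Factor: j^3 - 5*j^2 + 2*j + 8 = (j - 2)*(j^2 - 3*j - 4) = (j - 2)*(j + 1)*(j - 4)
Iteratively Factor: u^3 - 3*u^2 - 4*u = (u - 4)*(u^2 + u) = u*(u - 4)*(u + 1)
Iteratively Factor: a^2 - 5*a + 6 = (a - 2)*(a - 3)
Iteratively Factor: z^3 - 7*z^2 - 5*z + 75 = (z - 5)*(z^2 - 2*z - 15) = (z - 5)*(z + 3)*(z - 5)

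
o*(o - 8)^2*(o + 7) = o^4 - 9*o^3 - 48*o^2 + 448*o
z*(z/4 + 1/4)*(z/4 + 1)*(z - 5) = z^4/16 - 21*z^2/16 - 5*z/4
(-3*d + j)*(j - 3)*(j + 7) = -3*d*j^2 - 12*d*j + 63*d + j^3 + 4*j^2 - 21*j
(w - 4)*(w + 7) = w^2 + 3*w - 28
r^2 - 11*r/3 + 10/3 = (r - 2)*(r - 5/3)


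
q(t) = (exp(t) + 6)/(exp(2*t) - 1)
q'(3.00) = -0.08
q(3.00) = 0.06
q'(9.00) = 0.00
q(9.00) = 0.00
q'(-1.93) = -0.42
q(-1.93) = -6.28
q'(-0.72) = -5.92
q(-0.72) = -8.50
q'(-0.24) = -59.86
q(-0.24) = -17.80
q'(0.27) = -47.11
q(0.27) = 10.21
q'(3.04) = -0.08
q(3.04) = 0.06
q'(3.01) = -0.08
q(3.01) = 0.06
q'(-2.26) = -0.24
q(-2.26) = -6.17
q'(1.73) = -0.60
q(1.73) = 0.38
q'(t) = -2*(exp(t) + 6)*exp(2*t)/(exp(2*t) - 1)^2 + exp(t)/(exp(2*t) - 1) = (-2*(exp(t) + 6)*exp(t) + exp(2*t) - 1)*exp(t)/(1 - exp(2*t))^2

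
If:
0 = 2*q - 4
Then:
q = 2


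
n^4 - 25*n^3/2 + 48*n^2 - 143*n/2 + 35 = (n - 7)*(n - 5/2)*(n - 2)*(n - 1)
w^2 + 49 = (w - 7*I)*(w + 7*I)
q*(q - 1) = q^2 - q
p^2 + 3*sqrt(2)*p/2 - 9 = (p - 3*sqrt(2)/2)*(p + 3*sqrt(2))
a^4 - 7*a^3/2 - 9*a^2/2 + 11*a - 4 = (a - 4)*(a - 1)*(a - 1/2)*(a + 2)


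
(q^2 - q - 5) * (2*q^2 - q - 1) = 2*q^4 - 3*q^3 - 10*q^2 + 6*q + 5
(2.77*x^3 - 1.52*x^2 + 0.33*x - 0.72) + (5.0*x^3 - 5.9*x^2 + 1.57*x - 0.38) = 7.77*x^3 - 7.42*x^2 + 1.9*x - 1.1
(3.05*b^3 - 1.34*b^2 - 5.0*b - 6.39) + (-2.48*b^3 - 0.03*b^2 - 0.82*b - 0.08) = 0.57*b^3 - 1.37*b^2 - 5.82*b - 6.47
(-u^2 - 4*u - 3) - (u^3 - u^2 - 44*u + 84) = -u^3 + 40*u - 87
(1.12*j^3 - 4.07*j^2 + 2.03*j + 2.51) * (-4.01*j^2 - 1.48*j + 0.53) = -4.4912*j^5 + 14.6631*j^4 - 1.5231*j^3 - 15.2266*j^2 - 2.6389*j + 1.3303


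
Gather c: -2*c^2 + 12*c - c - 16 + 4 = -2*c^2 + 11*c - 12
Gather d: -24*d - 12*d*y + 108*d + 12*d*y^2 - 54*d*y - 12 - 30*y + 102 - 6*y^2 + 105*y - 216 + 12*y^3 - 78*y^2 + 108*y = d*(12*y^2 - 66*y + 84) + 12*y^3 - 84*y^2 + 183*y - 126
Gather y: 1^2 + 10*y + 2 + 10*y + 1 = 20*y + 4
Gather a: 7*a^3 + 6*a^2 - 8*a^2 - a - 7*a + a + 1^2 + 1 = 7*a^3 - 2*a^2 - 7*a + 2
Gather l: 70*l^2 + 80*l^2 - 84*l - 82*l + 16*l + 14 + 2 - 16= 150*l^2 - 150*l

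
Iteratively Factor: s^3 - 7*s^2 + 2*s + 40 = (s + 2)*(s^2 - 9*s + 20) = (s - 5)*(s + 2)*(s - 4)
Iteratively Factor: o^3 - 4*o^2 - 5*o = (o + 1)*(o^2 - 5*o) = (o - 5)*(o + 1)*(o)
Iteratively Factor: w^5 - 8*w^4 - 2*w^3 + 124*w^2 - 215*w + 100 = (w - 5)*(w^4 - 3*w^3 - 17*w^2 + 39*w - 20) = (w - 5)*(w - 1)*(w^3 - 2*w^2 - 19*w + 20) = (w - 5)*(w - 1)*(w + 4)*(w^2 - 6*w + 5) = (w - 5)^2*(w - 1)*(w + 4)*(w - 1)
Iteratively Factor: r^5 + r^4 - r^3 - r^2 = (r)*(r^4 + r^3 - r^2 - r) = r*(r + 1)*(r^3 - r) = r^2*(r + 1)*(r^2 - 1) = r^2*(r - 1)*(r + 1)*(r + 1)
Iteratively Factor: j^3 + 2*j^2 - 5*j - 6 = (j - 2)*(j^2 + 4*j + 3) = (j - 2)*(j + 3)*(j + 1)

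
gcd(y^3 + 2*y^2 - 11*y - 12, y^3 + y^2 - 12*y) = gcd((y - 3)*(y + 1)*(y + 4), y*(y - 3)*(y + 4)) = y^2 + y - 12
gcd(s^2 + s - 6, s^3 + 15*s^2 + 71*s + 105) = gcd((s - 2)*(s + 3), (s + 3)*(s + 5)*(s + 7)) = s + 3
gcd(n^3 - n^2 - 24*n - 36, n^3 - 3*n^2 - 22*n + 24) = n - 6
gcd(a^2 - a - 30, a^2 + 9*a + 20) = a + 5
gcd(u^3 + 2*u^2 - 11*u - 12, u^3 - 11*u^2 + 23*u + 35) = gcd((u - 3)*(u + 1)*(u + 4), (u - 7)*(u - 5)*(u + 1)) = u + 1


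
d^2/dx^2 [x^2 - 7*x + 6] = 2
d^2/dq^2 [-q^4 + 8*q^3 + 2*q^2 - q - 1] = -12*q^2 + 48*q + 4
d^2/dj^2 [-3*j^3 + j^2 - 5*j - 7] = 2 - 18*j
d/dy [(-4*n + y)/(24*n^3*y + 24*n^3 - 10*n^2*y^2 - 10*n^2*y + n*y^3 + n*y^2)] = (6*n - 2*y - 1)/(n*(36*n^2*y^2 + 72*n^2*y + 36*n^2 - 12*n*y^3 - 24*n*y^2 - 12*n*y + y^4 + 2*y^3 + y^2))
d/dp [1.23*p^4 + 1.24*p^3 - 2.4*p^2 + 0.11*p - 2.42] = 4.92*p^3 + 3.72*p^2 - 4.8*p + 0.11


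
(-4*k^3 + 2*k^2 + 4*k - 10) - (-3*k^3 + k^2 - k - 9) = -k^3 + k^2 + 5*k - 1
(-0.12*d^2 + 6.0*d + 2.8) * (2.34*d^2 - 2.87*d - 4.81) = -0.2808*d^4 + 14.3844*d^3 - 10.0908*d^2 - 36.896*d - 13.468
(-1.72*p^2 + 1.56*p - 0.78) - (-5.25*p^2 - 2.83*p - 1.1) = 3.53*p^2 + 4.39*p + 0.32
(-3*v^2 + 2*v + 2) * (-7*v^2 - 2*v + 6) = 21*v^4 - 8*v^3 - 36*v^2 + 8*v + 12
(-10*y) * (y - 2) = -10*y^2 + 20*y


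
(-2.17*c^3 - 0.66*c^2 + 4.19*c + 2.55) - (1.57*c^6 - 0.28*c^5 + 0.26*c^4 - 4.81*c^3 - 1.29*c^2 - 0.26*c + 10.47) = -1.57*c^6 + 0.28*c^5 - 0.26*c^4 + 2.64*c^3 + 0.63*c^2 + 4.45*c - 7.92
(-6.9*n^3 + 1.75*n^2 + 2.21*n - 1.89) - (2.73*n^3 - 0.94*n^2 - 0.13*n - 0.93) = -9.63*n^3 + 2.69*n^2 + 2.34*n - 0.96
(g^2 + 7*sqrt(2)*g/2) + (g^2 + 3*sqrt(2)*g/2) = 2*g^2 + 5*sqrt(2)*g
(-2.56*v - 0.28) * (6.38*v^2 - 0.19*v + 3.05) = -16.3328*v^3 - 1.3*v^2 - 7.7548*v - 0.854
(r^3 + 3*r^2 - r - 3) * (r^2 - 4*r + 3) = r^5 - r^4 - 10*r^3 + 10*r^2 + 9*r - 9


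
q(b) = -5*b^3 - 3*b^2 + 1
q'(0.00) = 0.00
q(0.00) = 1.00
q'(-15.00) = -3285.00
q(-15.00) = 16201.00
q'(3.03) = -155.89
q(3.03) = -165.63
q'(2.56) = -113.66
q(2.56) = -102.55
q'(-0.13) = 0.53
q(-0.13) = 0.96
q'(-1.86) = -40.73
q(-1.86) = 22.80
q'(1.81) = -60.00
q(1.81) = -38.48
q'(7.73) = -942.67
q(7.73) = -2487.71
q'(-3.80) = -193.80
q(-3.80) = 232.04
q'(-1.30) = -17.55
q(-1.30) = 6.92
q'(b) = -15*b^2 - 6*b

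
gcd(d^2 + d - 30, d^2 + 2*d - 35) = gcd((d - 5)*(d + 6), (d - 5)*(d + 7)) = d - 5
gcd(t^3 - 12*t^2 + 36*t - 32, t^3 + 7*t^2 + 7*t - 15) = 1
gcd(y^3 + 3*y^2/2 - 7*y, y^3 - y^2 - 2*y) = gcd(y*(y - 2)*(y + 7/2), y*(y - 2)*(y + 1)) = y^2 - 2*y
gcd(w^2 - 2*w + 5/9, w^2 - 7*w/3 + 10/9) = w - 5/3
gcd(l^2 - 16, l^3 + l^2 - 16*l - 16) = l^2 - 16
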